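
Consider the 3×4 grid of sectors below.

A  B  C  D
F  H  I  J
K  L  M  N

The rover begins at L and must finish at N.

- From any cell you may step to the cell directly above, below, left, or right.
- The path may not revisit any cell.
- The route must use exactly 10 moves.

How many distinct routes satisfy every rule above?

5

Need simple routes of exactly 10 moves from L to N (Manhattan distance 2, so 4 moves are spent on a detour and 4 undoing it).
Enumerating: L H F A B C D J I M N | L K F A B H I C D J N | L K F A B C D J I M N | L K F H B C D J I M N | L M I H F A B C D J N.
That gives 5 routes.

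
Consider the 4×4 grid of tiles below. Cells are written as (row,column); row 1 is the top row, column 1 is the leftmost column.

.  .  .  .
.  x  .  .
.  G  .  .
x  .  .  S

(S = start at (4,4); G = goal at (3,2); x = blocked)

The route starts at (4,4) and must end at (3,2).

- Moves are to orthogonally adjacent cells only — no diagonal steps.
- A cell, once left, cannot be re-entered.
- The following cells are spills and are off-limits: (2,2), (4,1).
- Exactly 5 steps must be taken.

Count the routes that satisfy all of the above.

2

Need simple routes of exactly 5 moves from (4,4) to (3,2) (Manhattan distance 3, so 1 moves are spent on a detour and 1 undoing it).
Enumerating: (4,4) (3,4) (2,4) (2,3) (3,3) (3,2) | (4,4) (3,4) (3,3) (4,3) (4,2) (3,2).
That gives 2 routes.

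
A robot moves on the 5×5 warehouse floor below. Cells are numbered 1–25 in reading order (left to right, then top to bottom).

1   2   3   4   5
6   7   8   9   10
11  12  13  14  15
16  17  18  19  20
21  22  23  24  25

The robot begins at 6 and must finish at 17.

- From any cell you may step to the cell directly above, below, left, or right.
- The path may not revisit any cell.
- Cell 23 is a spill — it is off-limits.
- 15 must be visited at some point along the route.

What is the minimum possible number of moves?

9

Any route passes through 15 somewhere between 6 and 17. Summing Manhattan distances along the two legs (6 → 15 → 17) gives a lower bound of 5 + 4 = 9 moves.
A route of 9 moves achieves this: 6 → 11 → 12 → 13 → 14 → 15 → 20 → 19 → 18 → 17.
Since 9 matches the lower bound, it is optimal.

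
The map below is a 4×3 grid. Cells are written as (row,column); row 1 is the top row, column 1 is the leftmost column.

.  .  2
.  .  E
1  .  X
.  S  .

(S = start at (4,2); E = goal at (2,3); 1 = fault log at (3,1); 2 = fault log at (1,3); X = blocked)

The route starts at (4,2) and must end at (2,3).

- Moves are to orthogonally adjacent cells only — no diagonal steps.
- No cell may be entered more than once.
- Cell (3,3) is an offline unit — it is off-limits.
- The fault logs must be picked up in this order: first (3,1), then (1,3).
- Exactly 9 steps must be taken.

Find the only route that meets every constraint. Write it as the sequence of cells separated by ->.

(4,2) -> (4,1) -> (3,1) -> (3,2) -> (2,2) -> (2,1) -> (1,1) -> (1,2) -> (1,3) -> (2,3)

The waypoints must appear in the order (3,1), (1,3), with no cell reused.
Route from (4,2): left to (4,1), up to (3,1), right to (3,2), up to (2,2), left to (2,1), up to (1,1), 2× right (reaching (1,3)), down to (2,3) — 9 moves in all.
Check: order respected (1 at step 2, 2 at step 8); 9 moves as required.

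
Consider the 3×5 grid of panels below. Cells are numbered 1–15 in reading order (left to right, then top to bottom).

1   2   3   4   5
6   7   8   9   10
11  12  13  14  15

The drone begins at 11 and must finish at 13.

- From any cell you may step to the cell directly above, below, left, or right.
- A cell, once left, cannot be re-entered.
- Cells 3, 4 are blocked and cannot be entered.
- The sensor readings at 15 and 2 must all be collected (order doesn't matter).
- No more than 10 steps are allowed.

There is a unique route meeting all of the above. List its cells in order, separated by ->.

Any route must reach 15 and 2 and still end at 13 within 10 moves, so the order of the required stops is forced.
Route from 11: up 2 to 1, right 1 to 2, down 1 to 7, right 3 to 10, down 1 to 15, left 2 to 13 — 10 moves in all.
Check: all required cells visited; 10 ≤ 10 moves.

11 -> 6 -> 1 -> 2 -> 7 -> 8 -> 9 -> 10 -> 15 -> 14 -> 13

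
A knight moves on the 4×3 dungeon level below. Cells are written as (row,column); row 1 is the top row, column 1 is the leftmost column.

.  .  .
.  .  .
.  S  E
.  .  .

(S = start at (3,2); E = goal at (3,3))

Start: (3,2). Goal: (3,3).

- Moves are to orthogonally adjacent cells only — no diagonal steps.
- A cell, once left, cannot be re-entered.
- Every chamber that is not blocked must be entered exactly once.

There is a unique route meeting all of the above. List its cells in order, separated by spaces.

(3,2) (2,2) (2,3) (1,3) (1,2) (1,1) (2,1) (3,1) (4,1) (4,2) (4,3) (3,3)

Need to visit all 12 open cells exactly once, starting at (3,2) and ending at (3,3).
Route from (3,2): up 1 to (2,2), right 1 to (2,3), up 1 to (1,3), left 2 to (1,1), down 3 to (4,1), right 2 to (4,3), up 1 to (3,3) — 11 moves in all.
Check: all 12 open cells covered.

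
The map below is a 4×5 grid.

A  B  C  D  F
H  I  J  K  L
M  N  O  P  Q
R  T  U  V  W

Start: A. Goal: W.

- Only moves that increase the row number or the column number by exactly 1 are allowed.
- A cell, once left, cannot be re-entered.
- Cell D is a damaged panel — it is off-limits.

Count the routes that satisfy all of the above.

31

A right/down-only route from A to W makes exactly 3 down-moves and 4 right-moves in some order.
With no other constraints that would be C(7,3) = 35 routes.
Subtract routes through each blocked cell (inclusion–exclusion for overlaps): − through D: 4 → 31.
That gives 31 routes.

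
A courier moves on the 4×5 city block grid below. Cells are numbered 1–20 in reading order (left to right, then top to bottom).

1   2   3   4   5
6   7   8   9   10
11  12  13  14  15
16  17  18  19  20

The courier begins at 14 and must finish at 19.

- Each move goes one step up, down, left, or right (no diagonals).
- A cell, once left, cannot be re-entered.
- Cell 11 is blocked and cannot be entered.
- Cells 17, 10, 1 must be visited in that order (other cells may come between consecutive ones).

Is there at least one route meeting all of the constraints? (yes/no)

no

Ignoring the required order, 14 revisit-free routes from 14 to 19 pass through all of 17, 10, and 1; the waypoint orders that occur are 10 → 1 → 17 (9); 17 → 1 → 10 (5) — never 17 → 10 → 1.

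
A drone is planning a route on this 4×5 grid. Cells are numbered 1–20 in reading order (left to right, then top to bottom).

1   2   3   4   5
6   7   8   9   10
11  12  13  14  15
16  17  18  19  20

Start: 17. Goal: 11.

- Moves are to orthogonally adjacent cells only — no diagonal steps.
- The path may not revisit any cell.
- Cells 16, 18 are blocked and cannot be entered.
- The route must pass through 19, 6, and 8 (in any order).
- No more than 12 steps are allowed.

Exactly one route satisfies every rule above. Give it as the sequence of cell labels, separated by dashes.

17 - 12 - 13 - 14 - 19 - 20 - 15 - 10 - 9 - 8 - 7 - 6 - 11

Any route must reach 19, 6, and 8 and still end at 11 within 12 moves, so the order of the required stops is forced.
Route from 17: up to 12, 2× right (reaching 14), down to 19, right to 20, 2× up (reaching 10), 4× left (reaching 6), down to 11 — 12 moves in all.
Check: all required cells visited; 12 ≤ 12 moves.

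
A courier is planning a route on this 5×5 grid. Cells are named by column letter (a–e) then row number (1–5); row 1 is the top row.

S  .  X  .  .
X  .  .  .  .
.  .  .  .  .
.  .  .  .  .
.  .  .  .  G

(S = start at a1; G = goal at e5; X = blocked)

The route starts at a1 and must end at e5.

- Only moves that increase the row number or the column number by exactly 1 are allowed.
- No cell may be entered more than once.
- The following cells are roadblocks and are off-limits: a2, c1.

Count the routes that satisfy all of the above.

A right/down-only route from a1 to e5 makes exactly 4 down-moves and 4 right-moves in some order.
With no other constraints that would be C(8,4) = 70 routes.
Subtract routes through each blocked cell (inclusion–exclusion for overlaps): − through c1: 15 − through a2: 35 → 20.
That gives 20 routes.

20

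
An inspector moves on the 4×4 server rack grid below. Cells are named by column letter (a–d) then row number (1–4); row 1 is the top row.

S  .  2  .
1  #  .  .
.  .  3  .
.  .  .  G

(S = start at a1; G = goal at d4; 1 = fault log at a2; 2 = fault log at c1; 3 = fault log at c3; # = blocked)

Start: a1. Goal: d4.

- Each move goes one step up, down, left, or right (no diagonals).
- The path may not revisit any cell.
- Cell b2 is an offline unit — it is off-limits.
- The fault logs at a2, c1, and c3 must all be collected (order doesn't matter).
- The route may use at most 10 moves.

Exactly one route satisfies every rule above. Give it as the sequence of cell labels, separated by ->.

The 10-move cap with required stops at a2, c1, c3 leaves no slack for detours.
Route from a1: 2× down (reaching a3), 2× right (reaching c3), 2× up (reaching c1), right to d1, 3× down (reaching d4) — 10 moves in all.
Check: all required cells visited; 10 ≤ 10 moves.

a1 -> a2 -> a3 -> b3 -> c3 -> c2 -> c1 -> d1 -> d2 -> d3 -> d4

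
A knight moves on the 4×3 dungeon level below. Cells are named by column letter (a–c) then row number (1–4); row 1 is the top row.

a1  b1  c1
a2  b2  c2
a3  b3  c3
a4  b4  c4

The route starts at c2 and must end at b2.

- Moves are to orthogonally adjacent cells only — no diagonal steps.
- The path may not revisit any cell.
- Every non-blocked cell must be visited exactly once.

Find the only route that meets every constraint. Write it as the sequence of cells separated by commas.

c2, c1, b1, a1, a2, a3, a4, b4, c4, c3, b3, b2

Need to visit all 12 open cells exactly once, starting at c2 and ending at b2.
Route from c2: up to c1, 2× left (reaching a1), 3× down (reaching a4), 2× right (reaching c4), up to c3, left to b3, up to b2 — 11 moves in all.
Check: all 12 open cells covered.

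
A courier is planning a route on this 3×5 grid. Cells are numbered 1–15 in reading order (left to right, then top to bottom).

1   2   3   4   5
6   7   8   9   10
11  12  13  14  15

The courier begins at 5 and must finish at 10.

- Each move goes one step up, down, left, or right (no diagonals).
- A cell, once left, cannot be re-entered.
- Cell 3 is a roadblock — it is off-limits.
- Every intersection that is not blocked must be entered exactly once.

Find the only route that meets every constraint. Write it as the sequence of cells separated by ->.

Need to visit all 14 open cells exactly once, starting at 5 and ending at 10.
Cell 15 has only two open neighbours (10 and 14), so the path must pass straight through it: one of those is the cell it's entered from and the other is where it exits.
Route from 5: left to 4, down to 9, 2× left (reaching 7), up to 2, left to 1, 2× down (reaching 11), 4× right (reaching 15), up to 10 — 13 moves in all.
Check: all 14 open cells covered.

5 -> 4 -> 9 -> 8 -> 7 -> 2 -> 1 -> 6 -> 11 -> 12 -> 13 -> 14 -> 15 -> 10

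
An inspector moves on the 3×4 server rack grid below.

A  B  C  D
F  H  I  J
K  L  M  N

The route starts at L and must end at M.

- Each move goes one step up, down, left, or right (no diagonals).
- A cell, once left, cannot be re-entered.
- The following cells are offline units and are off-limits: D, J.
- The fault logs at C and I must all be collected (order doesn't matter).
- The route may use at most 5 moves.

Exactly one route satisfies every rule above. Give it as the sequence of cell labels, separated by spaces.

L H B C I M

The 5-move cap with required stops at C, I leaves no slack for detours.
Route from L: up 2 to B, right 1 to C, down 2 to M — 5 moves in all.
Check: all required cells visited; 5 ≤ 5 moves.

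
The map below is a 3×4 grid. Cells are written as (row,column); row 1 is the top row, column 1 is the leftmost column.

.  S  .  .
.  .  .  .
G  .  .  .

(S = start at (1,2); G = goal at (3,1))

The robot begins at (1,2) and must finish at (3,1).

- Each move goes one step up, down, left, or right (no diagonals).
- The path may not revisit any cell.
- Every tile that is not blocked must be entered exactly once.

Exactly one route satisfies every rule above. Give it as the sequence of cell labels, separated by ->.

(1,2) -> (1,1) -> (2,1) -> (2,2) -> (2,3) -> (1,3) -> (1,4) -> (2,4) -> (3,4) -> (3,3) -> (3,2) -> (3,1)

Need to visit all 12 open cells exactly once, starting at (1,2) and ending at (3,1).
Cell (3,4) has only two open neighbours ((2,4) and (3,3)), so the path must pass straight through it: one of those is the cell it's entered from and the other is where it exits.
Route from (1,2): left to (1,1), down to (2,1), 2× right (reaching (2,3)), up to (1,3), right to (1,4), 2× down (reaching (3,4)), 3× left (reaching (3,1)) — 11 moves in all.
Check: all 12 open cells covered.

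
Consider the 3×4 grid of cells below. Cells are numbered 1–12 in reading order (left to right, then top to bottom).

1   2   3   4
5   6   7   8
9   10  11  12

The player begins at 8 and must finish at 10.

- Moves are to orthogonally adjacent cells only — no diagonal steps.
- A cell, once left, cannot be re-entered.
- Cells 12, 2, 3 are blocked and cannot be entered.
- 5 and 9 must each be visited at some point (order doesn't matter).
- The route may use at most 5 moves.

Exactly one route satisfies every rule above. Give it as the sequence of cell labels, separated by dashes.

The budget equals the shortest possible length, so every move has to be on a shortest route through the required cells.
Route from 8: left 3 to 5, down 1 to 9, right 1 to 10 — 5 moves in all.
Check: all required cells visited; 5 ≤ 5 moves.

8 - 7 - 6 - 5 - 9 - 10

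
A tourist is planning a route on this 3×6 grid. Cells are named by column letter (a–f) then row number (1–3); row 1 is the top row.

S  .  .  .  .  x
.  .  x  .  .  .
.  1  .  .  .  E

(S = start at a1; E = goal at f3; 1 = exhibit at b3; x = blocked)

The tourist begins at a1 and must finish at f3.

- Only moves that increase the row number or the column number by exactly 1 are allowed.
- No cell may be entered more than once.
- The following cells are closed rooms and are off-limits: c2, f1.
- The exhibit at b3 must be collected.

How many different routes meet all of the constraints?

3

A right/down-only route from a1 to f3 makes exactly 2 down-moves and 5 right-moves in some order.
With no other constraints that would be C(7,2) = 21 routes.
Split at b3 and multiply the segment counts (each segment already excludes blocked cells): a1→b3: 3; b3→f3: 1; product = 3.
That gives 3 routes.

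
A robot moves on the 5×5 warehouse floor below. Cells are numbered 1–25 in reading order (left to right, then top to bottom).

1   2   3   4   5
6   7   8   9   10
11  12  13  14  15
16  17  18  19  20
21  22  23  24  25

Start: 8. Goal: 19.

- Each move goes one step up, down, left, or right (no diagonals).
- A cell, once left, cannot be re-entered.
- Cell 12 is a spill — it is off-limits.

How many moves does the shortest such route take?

3

The Manhattan distance from 8 to 19 is |2−4| + |3−4| = 3, so at least 3 moves are needed.
A route of 3 moves achieves this: 8 → 13 → 18 → 19.
Since 3 matches the lower bound, it is optimal.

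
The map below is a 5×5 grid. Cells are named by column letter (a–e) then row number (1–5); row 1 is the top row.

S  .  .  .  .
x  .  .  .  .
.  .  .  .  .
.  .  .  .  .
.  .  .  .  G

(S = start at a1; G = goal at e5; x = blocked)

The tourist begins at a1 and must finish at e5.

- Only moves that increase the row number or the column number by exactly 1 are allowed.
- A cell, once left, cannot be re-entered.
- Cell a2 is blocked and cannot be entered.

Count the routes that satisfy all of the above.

A right/down-only route from a1 to e5 makes exactly 4 down-moves and 4 right-moves in some order.
With no other constraints that would be C(8,4) = 70 routes.
Subtract routes through each blocked cell (inclusion–exclusion for overlaps): − through a2: 35 → 35.
That gives 35 routes.

35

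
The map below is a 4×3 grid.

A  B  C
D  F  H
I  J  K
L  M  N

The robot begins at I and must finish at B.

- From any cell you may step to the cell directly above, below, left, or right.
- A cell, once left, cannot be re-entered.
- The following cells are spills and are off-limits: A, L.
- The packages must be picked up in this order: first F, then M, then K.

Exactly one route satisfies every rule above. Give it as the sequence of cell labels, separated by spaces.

The waypoints must appear in the order F, M, K, with no cell reused.
Route from I: up to D, right to F, 2× down (reaching M), right to N, 3× up (reaching C), left to B — 9 moves in all.
Check: order respected (F at step 2, M at step 4, K at step 6).

I D F J M N K H C B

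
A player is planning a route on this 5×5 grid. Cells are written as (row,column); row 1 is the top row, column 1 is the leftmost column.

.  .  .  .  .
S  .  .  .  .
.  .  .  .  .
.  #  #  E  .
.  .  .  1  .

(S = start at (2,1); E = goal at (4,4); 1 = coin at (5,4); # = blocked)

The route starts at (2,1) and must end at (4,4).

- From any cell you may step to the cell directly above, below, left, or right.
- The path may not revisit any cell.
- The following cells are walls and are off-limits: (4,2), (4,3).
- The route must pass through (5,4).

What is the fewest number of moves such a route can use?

7

Any route passes through (5,4) somewhere between (2,1) and (4,4). Summing Manhattan distances along the two legs ((2,1) → (5,4) → (4,4)) gives a lower bound of 6 + 1 = 7 moves.
A route of 7 moves achieves this: (2,1) → (3,1) → (4,1) → (5,1) → (5,2) → (5,3) → (5,4) → (4,4).
Since 7 matches the lower bound, it is optimal.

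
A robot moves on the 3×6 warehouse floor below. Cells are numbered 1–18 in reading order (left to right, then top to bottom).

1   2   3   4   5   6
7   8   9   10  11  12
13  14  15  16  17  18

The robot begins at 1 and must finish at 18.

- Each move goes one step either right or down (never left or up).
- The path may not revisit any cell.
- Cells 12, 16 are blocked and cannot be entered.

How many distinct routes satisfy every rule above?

5

A right/down-only route from 1 to 18 makes exactly 2 down-moves and 5 right-moves in some order.
With no other constraints that would be C(7,2) = 21 routes.
Subtract routes through each blocked cell (inclusion–exclusion for overlaps): − through 12: 6 − through 16: 10 → 5.
That gives 5 routes.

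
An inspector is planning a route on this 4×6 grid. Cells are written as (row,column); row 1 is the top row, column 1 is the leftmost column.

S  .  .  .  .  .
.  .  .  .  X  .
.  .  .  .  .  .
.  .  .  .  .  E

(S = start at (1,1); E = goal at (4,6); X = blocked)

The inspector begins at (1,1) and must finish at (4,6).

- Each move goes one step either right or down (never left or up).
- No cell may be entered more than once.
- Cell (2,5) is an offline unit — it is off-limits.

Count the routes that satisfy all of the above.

A right/down-only route from (1,1) to (4,6) makes exactly 3 down-moves and 5 right-moves in some order.
With no other constraints that would be C(8,3) = 56 routes.
Subtract routes through each blocked cell (inclusion–exclusion for overlaps): − through (2,5): 15 → 41.
That gives 41 routes.

41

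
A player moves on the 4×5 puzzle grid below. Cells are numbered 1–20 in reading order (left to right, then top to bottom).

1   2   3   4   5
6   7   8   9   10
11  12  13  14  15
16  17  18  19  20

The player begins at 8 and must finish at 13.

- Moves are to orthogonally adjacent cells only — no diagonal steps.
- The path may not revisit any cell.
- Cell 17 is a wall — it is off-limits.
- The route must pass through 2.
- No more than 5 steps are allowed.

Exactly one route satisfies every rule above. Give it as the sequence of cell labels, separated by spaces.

Any route must reach 2 and still end at 13 within 5 moves, so the order of the required stops is forced.
Route from 8: up 1 to 3, left 1 to 2, down 2 to 12, right 1 to 13 — 5 moves in all.
Check: all required cells visited; 5 ≤ 5 moves.

8 3 2 7 12 13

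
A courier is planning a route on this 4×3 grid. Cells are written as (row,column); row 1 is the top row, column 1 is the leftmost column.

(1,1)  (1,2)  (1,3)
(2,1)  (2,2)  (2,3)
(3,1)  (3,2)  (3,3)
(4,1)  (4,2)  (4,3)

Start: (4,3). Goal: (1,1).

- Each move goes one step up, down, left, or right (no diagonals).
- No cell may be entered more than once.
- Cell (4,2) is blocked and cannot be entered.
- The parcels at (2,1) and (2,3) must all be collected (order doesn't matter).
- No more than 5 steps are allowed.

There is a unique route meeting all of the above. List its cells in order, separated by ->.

(4,3) -> (3,3) -> (2,3) -> (2,2) -> (2,1) -> (1,1)

The budget equals the shortest possible length, so every move has to be on a shortest route through the required cells.
Route from (4,3): up 2 to (2,3), left 2 to (2,1), up 1 to (1,1) — 5 moves in all.
Check: all required cells visited; 5 ≤ 5 moves.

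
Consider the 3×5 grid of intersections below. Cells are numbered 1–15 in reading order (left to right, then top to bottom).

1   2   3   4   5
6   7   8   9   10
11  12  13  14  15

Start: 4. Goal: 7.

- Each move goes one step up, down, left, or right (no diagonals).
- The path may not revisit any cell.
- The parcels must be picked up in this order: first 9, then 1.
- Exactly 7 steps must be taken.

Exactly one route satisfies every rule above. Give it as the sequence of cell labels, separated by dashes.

4 - 9 - 8 - 3 - 2 - 1 - 6 - 7

The waypoints must appear in the order 9, 1, with no cell reused.
Route from 4: down 1 to 9, left 1 to 8, up 1 to 3, left 2 to 1, down 1 to 6, right 1 to 7 — 7 moves in all.
Check: order respected (9 at step 1, 1 at step 5); 7 moves as required.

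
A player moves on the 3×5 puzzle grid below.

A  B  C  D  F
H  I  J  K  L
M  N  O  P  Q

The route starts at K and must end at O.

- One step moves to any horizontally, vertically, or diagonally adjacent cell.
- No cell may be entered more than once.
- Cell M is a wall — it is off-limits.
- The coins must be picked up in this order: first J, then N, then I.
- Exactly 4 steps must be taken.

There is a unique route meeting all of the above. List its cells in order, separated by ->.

The waypoints must appear in the order J, N, I, with no cell reused.
Route from K: left to J, down-left to N, up to I, down-right to O — 4 moves in all.
Check: order respected (J at step 1, N at step 2, I at step 3); 4 moves as required.

K -> J -> N -> I -> O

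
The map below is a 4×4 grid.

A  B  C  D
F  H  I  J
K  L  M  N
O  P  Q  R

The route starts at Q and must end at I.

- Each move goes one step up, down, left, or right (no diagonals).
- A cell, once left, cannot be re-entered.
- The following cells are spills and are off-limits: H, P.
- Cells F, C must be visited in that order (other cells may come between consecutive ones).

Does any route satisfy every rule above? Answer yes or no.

One route that works: Q → M → L → K → F → A → B → C → I.

yes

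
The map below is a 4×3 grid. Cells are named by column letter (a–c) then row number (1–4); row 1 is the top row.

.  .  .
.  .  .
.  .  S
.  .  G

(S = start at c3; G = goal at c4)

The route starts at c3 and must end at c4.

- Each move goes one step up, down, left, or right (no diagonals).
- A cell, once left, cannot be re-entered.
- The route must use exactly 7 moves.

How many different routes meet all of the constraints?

5

Need simple routes of exactly 7 moves from c3 to c4 (Manhattan distance 1, so 3 moves are spent on a detour and 3 undoing it).
Enumerating: c3 c2 c1 b1 b2 b3 b4 c4 | c3 c2 b2 b3 a3 a4 b4 c4 | c3 c2 b2 a2 a3 a4 b4 c4 | c3 c2 b2 a2 a3 b3 b4 c4 | c3 b3 b2 a2 a3 a4 b4 c4.
That gives 5 routes.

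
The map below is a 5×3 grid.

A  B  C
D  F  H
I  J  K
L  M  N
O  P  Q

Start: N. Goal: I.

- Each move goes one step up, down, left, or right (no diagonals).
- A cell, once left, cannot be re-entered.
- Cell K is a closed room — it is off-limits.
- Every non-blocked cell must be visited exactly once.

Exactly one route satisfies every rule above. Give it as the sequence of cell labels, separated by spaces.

N Q P O L M J F H C B A D I

Need to visit all 14 open cells exactly once, starting at N and ending at I.
Route from N: down to Q, 2× left (reaching O), up to L, right to M, 2× up (reaching F), right to H, up to C, 2× left (reaching A), 2× down (reaching I) — 13 moves in all.
Check: all 14 open cells covered.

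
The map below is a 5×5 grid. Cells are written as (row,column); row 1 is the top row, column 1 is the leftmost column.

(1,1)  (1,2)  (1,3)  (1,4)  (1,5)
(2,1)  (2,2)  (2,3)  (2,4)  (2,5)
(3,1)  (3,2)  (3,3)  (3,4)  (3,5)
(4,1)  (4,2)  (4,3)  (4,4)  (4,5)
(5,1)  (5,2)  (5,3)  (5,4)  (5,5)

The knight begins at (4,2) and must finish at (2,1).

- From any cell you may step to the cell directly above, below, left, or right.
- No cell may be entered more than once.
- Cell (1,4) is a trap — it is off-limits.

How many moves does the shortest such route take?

3

The Manhattan distance from (4,2) to (2,1) is |4−2| + |2−1| = 3, so at least 3 moves are needed.
A route of 3 moves achieves this: (4,2) → (3,2) → (2,2) → (2,1).
Since 3 matches the lower bound, it is optimal.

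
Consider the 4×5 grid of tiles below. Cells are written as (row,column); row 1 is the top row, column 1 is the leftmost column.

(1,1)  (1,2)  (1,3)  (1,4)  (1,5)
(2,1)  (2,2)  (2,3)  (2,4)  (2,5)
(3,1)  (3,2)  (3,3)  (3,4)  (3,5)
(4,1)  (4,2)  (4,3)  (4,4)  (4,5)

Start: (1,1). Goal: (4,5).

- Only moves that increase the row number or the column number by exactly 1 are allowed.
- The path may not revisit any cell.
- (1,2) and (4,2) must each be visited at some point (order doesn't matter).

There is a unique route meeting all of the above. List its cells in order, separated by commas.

(1,1), (1,2), (2,2), (3,2), (4,2), (4,3), (4,4), (4,5)

Moves only go right or down, so the column and row indices never decrease.
Route from (1,1): right 1 to (1,2), down 3 to (4,2), right 3 to (4,5) — 7 moves in all.
Check: all required cells visited.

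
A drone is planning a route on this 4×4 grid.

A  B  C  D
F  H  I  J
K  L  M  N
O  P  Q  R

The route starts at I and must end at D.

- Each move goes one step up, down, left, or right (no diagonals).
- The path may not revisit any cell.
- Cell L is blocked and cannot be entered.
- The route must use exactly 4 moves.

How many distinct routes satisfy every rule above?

Need simple routes of exactly 4 moves from I to D (Manhattan distance 2, so 1 moves are spent on a detour and 1 undoing it).
Enumerating: I M N J D | I H B C D.
That gives 2 routes.

2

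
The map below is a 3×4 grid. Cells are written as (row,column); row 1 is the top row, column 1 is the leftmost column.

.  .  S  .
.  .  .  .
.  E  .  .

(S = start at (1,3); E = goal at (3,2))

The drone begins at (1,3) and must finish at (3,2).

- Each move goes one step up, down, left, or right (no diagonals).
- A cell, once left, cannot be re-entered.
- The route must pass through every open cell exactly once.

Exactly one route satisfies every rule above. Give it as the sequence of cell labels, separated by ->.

(1,3) -> (1,4) -> (2,4) -> (3,4) -> (3,3) -> (2,3) -> (2,2) -> (1,2) -> (1,1) -> (2,1) -> (3,1) -> (3,2)

Need to visit all 12 open cells exactly once, starting at (1,3) and ending at (3,2).
Cell (3,1) has only two open neighbours ((2,1) and (3,2)), so the path must pass straight through it: one of those is the cell it's entered from and the other is where it exits.
Route from (1,3): right 1 to (1,4), down 2 to (3,4), left 1 to (3,3), up 1 to (2,3), left 1 to (2,2), up 1 to (1,2), left 1 to (1,1), down 2 to (3,1), right 1 to (3,2) — 11 moves in all.
Check: all 12 open cells covered.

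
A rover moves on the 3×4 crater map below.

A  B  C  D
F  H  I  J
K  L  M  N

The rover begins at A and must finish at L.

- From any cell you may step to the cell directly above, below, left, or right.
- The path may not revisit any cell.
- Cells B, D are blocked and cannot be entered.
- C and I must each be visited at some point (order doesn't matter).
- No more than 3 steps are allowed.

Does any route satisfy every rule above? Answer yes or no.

no

C must be visited but has only one open neighbour (I), and it is neither the start nor the goal — the route would have to enter and leave through I, re-entering it.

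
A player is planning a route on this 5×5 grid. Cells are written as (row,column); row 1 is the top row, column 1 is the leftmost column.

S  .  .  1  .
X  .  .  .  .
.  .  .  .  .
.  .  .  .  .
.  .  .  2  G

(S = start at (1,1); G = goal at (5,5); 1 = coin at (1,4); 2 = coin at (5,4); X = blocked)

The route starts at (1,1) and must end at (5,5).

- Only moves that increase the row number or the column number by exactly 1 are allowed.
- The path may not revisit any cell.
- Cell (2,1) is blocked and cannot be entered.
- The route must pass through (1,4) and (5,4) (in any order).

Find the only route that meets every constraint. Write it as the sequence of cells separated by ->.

(1,1) -> (1,2) -> (1,3) -> (1,4) -> (2,4) -> (3,4) -> (4,4) -> (5,4) -> (5,5)

Moves only go right or down, so the column and row indices never decrease.
Route from (1,1): 3× right (reaching (1,4)), 4× down (reaching (5,4)), right to (5,5) — 8 moves in all.
Check: all required cells visited.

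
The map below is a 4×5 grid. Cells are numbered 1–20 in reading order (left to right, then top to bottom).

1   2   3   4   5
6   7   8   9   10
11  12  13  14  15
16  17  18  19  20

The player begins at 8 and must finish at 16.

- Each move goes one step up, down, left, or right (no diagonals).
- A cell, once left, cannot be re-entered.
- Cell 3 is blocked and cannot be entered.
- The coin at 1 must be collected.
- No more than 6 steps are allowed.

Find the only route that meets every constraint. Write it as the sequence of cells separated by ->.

8 -> 7 -> 2 -> 1 -> 6 -> 11 -> 16

Any route must reach 1 and still end at 16 within 6 moves, so the order of the required stops is forced.
Route from 8: left to 7, up to 2, left to 1, 3× down (reaching 16) — 6 moves in all.
Check: all required cells visited; 6 ≤ 6 moves.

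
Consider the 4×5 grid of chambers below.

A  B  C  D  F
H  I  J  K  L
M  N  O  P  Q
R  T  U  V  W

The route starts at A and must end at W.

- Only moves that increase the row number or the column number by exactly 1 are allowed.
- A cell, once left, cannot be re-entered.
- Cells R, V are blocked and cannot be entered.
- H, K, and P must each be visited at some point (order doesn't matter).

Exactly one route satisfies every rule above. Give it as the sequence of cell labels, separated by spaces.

Moves only go right or down, so the column and row indices never decrease.
Route from A: down to H, 3× right (reaching K), down to P, right to Q, down to W — 7 moves in all.
Check: all required cells visited.

A H I J K P Q W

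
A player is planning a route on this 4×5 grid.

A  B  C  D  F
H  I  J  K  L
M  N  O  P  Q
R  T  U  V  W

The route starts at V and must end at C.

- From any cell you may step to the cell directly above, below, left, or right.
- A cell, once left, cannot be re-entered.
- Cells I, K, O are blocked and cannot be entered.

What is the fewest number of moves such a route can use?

The Manhattan distance from V to C is |4−1| + |4−3| = 4, so at least 4 moves are needed.
That bound ignores the blocked cells. Measuring each leg by the fewest moves that actually steer around them (V→C: 6) raises the lower bound to 6.
A route of 6 moves exists: V → P → Q → L → F → D → C.
Since 6 matches that lower bound, it is optimal.

6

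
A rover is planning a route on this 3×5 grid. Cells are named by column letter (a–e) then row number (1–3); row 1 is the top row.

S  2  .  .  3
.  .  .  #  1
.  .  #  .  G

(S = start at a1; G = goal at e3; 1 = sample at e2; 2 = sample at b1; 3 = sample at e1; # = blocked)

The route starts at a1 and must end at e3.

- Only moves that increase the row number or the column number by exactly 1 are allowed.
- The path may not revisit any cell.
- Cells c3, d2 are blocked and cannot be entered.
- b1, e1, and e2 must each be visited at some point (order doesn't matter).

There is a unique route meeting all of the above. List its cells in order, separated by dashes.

Moves only go right or down, so the column and row indices never decrease.
Route from a1: right 4 to e1, down 2 to e3 — 6 moves in all.
Check: all required cells visited.

a1 - b1 - c1 - d1 - e1 - e2 - e3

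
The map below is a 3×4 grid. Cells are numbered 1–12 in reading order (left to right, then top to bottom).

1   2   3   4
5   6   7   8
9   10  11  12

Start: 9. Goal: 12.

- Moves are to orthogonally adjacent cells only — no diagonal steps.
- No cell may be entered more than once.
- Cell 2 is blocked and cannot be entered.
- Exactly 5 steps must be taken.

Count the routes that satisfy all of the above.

Need simple routes of exactly 5 moves from 9 to 12 (Manhattan distance 3, so 1 moves are spent on a detour and 1 undoing it).
Enumerating: 9 5 6 10 11 12 | 9 5 6 7 11 12 | 9 5 6 7 8 12 | 9 10 6 7 11 12 | 9 10 6 7 8 12 | 9 10 11 7 8 12.
That gives 6 routes.

6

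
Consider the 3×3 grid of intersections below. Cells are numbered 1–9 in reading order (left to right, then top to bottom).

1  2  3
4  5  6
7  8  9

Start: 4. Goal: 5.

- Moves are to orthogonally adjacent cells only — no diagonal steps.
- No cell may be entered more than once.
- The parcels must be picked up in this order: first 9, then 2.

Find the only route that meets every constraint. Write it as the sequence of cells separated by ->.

The waypoints must appear in the order 9, 2, with no cell reused.
Route from 4: down to 7, 2× right (reaching 9), 2× up (reaching 3), left to 2, down to 5 — 7 moves in all.
Check: order respected (9 at step 3, 2 at step 6).

4 -> 7 -> 8 -> 9 -> 6 -> 3 -> 2 -> 5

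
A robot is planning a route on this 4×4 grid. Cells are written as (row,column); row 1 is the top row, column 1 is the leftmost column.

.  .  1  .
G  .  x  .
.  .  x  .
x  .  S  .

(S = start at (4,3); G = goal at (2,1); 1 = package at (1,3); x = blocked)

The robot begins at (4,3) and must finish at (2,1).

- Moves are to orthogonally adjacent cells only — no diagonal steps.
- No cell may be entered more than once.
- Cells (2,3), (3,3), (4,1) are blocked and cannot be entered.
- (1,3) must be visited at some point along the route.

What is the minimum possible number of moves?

8

Any route passes through (1,3) somewhere between (4,3) and (2,1). Summing Manhattan distances along the two legs ((4,3) → (1,3) → (2,1)) gives a lower bound of 3 + 3 = 6 moves.
That bound ignores the blocked cells. Measuring each leg by the fewest moves that actually steer around them ((4,3)→(1,3): 5; (1,3)→(2,1): 3) raises the lower bound to 8.
A route of 8 moves exists: (4,3) → (4,4) → (3,4) → (2,4) → (1,4) → (1,3) → (1,2) → (2,2) → (2,1).
Since 8 matches that lower bound, it is optimal.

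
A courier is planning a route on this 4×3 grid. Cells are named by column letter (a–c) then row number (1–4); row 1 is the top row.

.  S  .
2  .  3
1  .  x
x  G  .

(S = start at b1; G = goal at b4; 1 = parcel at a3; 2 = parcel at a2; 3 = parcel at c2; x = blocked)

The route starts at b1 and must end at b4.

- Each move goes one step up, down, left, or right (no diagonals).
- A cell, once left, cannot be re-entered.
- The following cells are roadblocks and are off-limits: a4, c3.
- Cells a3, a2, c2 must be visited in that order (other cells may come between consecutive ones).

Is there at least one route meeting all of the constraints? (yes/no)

Ignoring the required order, 1 revisit-free route from b1 to b4 passes through all of a3, a2, and c2; the waypoint orders that occur are c2 → a2 → a3 (1) — never a3 → a2 → c2.

no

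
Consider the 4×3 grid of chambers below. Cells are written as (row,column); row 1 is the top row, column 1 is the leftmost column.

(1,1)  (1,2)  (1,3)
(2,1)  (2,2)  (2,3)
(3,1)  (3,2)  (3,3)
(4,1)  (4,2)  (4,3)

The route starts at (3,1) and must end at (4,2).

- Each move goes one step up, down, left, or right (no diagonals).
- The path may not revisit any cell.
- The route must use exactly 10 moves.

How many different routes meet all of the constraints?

2

Need simple routes of exactly 10 moves from (3,1) to (4,2) (Manhattan distance 2, so 4 moves are spent on a detour and 4 undoing it).
Enumerating: (3,1) (2,1) (1,1) (1,2) (1,3) (2,3) (2,2) (3,2) (3,3) (4,3) (4,2) | (3,1) (3,2) (2,2) (2,1) (1,1) (1,2) (1,3) (2,3) (3,3) (4,3) (4,2).
That gives 2 routes.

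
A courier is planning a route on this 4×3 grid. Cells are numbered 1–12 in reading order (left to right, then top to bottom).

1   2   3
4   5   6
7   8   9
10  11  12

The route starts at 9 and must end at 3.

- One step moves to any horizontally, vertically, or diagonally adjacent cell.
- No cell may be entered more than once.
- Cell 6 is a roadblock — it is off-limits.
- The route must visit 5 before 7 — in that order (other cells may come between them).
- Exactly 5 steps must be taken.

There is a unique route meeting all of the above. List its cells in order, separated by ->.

The waypoints must appear in the order 5, 7, with no cell reused.
Route from 9: up-left 1 to 5, down-left 1 to 7, up 1 to 4, up-right 1 to 2, right 1 to 3 — 5 moves in all.
Check: order respected (5 at step 1, 7 at step 2); 5 moves as required.

9 -> 5 -> 7 -> 4 -> 2 -> 3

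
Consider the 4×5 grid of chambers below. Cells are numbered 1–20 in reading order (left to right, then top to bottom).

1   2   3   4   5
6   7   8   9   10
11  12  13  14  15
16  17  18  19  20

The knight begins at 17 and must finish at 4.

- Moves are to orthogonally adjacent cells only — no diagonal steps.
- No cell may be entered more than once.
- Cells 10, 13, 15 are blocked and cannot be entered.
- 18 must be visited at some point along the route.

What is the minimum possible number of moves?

5

Any route passes through 18 somewhere between 17 and 4. Summing Manhattan distances along the two legs (17 → 18 → 4) gives a lower bound of 1 + 4 = 5 moves.
A route of 5 moves achieves this: 17 → 18 → 19 → 14 → 9 → 4.
Since 5 matches the lower bound, it is optimal.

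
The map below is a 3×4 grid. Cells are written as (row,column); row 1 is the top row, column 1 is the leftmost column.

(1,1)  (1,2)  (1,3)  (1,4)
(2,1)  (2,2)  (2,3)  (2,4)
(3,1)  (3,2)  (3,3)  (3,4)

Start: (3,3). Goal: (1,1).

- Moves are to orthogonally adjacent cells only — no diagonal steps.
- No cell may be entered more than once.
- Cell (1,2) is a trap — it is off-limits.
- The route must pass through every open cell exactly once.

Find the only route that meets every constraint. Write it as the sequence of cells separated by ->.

(3,3) -> (3,4) -> (2,4) -> (1,4) -> (1,3) -> (2,3) -> (2,2) -> (3,2) -> (3,1) -> (2,1) -> (1,1)

Need to visit all 11 open cells exactly once, starting at (3,3) and ending at (1,1).
Cell (3,1) has only two open neighbours ((2,1) and (3,2)), so the path must pass straight through it: one of those is the cell it's entered from and the other is where it exits.
Route from (3,3): right 1 to (3,4), up 2 to (1,4), left 1 to (1,3), down 1 to (2,3), left 1 to (2,2), down 1 to (3,2), left 1 to (3,1), up 2 to (1,1) — 10 moves in all.
Check: all 11 open cells covered.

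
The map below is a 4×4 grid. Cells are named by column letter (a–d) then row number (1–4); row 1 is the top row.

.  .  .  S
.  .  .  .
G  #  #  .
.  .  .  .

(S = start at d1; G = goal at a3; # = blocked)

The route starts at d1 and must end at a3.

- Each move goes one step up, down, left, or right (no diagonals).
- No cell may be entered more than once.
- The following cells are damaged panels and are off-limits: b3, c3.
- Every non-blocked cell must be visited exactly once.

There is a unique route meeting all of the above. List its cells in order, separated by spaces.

Need to visit all 14 open cells exactly once, starting at d1 and ending at a3.
Route from d1: 3× left (reaching a1), down to a2, 3× right (reaching d2), 2× down (reaching d4), 3× left (reaching a4), up to a3 — 13 moves in all.
Check: all 14 open cells covered.

d1 c1 b1 a1 a2 b2 c2 d2 d3 d4 c4 b4 a4 a3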